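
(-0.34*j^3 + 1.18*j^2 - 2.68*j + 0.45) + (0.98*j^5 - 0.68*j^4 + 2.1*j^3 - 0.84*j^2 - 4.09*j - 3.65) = 0.98*j^5 - 0.68*j^4 + 1.76*j^3 + 0.34*j^2 - 6.77*j - 3.2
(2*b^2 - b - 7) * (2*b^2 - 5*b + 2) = 4*b^4 - 12*b^3 - 5*b^2 + 33*b - 14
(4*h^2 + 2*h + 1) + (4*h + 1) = 4*h^2 + 6*h + 2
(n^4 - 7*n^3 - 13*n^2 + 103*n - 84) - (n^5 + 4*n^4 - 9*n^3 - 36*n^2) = -n^5 - 3*n^4 + 2*n^3 + 23*n^2 + 103*n - 84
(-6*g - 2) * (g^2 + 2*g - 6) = -6*g^3 - 14*g^2 + 32*g + 12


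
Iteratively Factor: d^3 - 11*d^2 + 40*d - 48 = (d - 4)*(d^2 - 7*d + 12) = (d - 4)*(d - 3)*(d - 4)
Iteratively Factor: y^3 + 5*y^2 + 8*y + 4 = (y + 1)*(y^2 + 4*y + 4) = (y + 1)*(y + 2)*(y + 2)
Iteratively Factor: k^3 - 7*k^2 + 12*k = (k - 4)*(k^2 - 3*k) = k*(k - 4)*(k - 3)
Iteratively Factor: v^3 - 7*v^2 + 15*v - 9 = (v - 3)*(v^2 - 4*v + 3) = (v - 3)^2*(v - 1)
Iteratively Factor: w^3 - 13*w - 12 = (w - 4)*(w^2 + 4*w + 3) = (w - 4)*(w + 1)*(w + 3)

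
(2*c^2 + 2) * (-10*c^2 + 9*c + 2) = -20*c^4 + 18*c^3 - 16*c^2 + 18*c + 4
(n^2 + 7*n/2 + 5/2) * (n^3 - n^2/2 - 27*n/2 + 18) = n^5 + 3*n^4 - 51*n^3/4 - 61*n^2/2 + 117*n/4 + 45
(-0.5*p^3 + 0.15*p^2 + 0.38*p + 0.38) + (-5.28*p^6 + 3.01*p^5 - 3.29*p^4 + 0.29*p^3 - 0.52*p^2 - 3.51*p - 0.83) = -5.28*p^6 + 3.01*p^5 - 3.29*p^4 - 0.21*p^3 - 0.37*p^2 - 3.13*p - 0.45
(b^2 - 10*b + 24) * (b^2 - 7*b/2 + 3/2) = b^4 - 27*b^3/2 + 121*b^2/2 - 99*b + 36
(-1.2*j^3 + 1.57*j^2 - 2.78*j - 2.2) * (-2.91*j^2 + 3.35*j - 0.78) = 3.492*j^5 - 8.5887*j^4 + 14.2853*j^3 - 4.1356*j^2 - 5.2016*j + 1.716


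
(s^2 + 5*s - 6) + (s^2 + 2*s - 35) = 2*s^2 + 7*s - 41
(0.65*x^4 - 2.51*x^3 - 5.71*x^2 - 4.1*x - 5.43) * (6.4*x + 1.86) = 4.16*x^5 - 14.855*x^4 - 41.2126*x^3 - 36.8606*x^2 - 42.378*x - 10.0998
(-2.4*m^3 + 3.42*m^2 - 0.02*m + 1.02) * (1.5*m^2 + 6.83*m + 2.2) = -3.6*m^5 - 11.262*m^4 + 18.0486*m^3 + 8.9174*m^2 + 6.9226*m + 2.244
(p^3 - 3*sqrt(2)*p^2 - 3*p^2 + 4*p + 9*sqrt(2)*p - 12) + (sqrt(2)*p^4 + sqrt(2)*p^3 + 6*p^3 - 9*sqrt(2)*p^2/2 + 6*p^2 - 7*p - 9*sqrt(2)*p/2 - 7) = sqrt(2)*p^4 + sqrt(2)*p^3 + 7*p^3 - 15*sqrt(2)*p^2/2 + 3*p^2 - 3*p + 9*sqrt(2)*p/2 - 19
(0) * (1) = 0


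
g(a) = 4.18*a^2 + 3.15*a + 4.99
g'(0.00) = 3.15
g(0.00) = 4.99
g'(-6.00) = -47.01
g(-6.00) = 136.57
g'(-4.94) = -38.15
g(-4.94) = 91.44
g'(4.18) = 38.09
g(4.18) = 91.19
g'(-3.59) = -26.86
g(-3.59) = 47.55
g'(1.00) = 11.51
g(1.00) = 12.32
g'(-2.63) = -18.84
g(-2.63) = 25.62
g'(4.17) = 38.01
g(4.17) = 90.81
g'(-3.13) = -23.02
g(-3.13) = 36.08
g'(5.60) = 49.97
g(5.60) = 153.71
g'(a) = 8.36*a + 3.15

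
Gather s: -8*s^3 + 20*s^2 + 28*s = -8*s^3 + 20*s^2 + 28*s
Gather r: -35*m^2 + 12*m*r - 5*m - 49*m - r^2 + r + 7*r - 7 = -35*m^2 - 54*m - r^2 + r*(12*m + 8) - 7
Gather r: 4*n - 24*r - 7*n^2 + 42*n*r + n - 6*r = -7*n^2 + 5*n + r*(42*n - 30)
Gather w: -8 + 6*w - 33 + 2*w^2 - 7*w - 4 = 2*w^2 - w - 45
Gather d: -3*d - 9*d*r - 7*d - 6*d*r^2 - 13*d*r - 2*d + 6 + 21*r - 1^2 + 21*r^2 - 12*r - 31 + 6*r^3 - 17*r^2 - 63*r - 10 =d*(-6*r^2 - 22*r - 12) + 6*r^3 + 4*r^2 - 54*r - 36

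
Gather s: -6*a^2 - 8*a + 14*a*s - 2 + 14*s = -6*a^2 - 8*a + s*(14*a + 14) - 2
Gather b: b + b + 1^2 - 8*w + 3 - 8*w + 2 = 2*b - 16*w + 6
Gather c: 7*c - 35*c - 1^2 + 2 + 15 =16 - 28*c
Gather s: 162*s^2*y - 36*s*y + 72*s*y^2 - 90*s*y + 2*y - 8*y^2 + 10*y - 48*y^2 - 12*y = 162*s^2*y + s*(72*y^2 - 126*y) - 56*y^2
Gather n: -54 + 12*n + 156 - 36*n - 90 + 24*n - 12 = 0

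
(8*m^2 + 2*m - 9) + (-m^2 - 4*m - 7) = 7*m^2 - 2*m - 16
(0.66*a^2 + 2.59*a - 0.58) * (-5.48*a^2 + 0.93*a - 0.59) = -3.6168*a^4 - 13.5794*a^3 + 5.1977*a^2 - 2.0675*a + 0.3422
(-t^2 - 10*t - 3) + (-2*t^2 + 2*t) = -3*t^2 - 8*t - 3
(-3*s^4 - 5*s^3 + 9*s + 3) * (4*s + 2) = -12*s^5 - 26*s^4 - 10*s^3 + 36*s^2 + 30*s + 6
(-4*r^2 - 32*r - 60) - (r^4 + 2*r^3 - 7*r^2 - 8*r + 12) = -r^4 - 2*r^3 + 3*r^2 - 24*r - 72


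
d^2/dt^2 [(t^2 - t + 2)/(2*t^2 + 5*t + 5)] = 4*(-7*t^3 - 3*t^2 + 45*t + 40)/(8*t^6 + 60*t^5 + 210*t^4 + 425*t^3 + 525*t^2 + 375*t + 125)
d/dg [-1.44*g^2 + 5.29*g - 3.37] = 5.29 - 2.88*g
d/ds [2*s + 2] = 2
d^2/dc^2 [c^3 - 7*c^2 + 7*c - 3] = 6*c - 14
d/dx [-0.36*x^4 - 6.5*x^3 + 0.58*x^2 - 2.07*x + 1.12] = -1.44*x^3 - 19.5*x^2 + 1.16*x - 2.07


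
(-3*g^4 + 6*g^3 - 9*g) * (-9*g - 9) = 27*g^5 - 27*g^4 - 54*g^3 + 81*g^2 + 81*g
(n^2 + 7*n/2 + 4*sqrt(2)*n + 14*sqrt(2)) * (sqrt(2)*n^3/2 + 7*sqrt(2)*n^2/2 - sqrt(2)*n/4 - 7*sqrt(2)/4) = sqrt(2)*n^5/2 + 4*n^4 + 21*sqrt(2)*n^4/4 + 12*sqrt(2)*n^3 + 42*n^3 - 21*sqrt(2)*n^2/8 + 96*n^2 - 21*n - 49*sqrt(2)*n/8 - 49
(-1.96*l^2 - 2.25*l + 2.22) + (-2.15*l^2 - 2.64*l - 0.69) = -4.11*l^2 - 4.89*l + 1.53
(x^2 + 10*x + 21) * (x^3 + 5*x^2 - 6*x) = x^5 + 15*x^4 + 65*x^3 + 45*x^2 - 126*x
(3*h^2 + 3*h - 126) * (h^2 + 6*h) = 3*h^4 + 21*h^3 - 108*h^2 - 756*h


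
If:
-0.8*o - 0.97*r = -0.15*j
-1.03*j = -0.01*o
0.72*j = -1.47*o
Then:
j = 0.00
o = 0.00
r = 0.00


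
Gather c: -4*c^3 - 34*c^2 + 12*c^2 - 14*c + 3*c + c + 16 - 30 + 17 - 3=-4*c^3 - 22*c^2 - 10*c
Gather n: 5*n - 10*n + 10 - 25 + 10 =-5*n - 5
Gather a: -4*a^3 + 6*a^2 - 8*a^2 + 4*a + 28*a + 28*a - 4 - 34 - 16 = -4*a^3 - 2*a^2 + 60*a - 54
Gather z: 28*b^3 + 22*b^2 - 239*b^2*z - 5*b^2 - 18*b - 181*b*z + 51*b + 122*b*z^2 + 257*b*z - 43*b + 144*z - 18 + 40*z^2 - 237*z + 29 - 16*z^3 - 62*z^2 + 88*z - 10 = 28*b^3 + 17*b^2 - 10*b - 16*z^3 + z^2*(122*b - 22) + z*(-239*b^2 + 76*b - 5) + 1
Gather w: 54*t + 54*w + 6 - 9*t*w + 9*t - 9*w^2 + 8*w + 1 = 63*t - 9*w^2 + w*(62 - 9*t) + 7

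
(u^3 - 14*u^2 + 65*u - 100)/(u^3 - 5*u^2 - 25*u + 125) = (u - 4)/(u + 5)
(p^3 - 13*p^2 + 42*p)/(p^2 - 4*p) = (p^2 - 13*p + 42)/(p - 4)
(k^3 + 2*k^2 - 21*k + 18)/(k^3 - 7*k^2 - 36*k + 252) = (k^2 - 4*k + 3)/(k^2 - 13*k + 42)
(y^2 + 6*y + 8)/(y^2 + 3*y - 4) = (y + 2)/(y - 1)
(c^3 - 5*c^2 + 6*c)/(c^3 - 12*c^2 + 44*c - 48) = c*(c - 3)/(c^2 - 10*c + 24)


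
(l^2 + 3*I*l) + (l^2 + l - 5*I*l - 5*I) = 2*l^2 + l - 2*I*l - 5*I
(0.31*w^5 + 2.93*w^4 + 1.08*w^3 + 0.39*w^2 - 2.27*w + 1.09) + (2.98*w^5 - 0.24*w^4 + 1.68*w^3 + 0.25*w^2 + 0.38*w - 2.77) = 3.29*w^5 + 2.69*w^4 + 2.76*w^3 + 0.64*w^2 - 1.89*w - 1.68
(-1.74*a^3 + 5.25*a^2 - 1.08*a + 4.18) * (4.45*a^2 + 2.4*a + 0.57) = -7.743*a^5 + 19.1865*a^4 + 6.8022*a^3 + 19.0015*a^2 + 9.4164*a + 2.3826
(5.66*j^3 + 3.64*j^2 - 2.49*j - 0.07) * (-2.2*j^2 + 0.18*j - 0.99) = -12.452*j^5 - 6.9892*j^4 + 0.529800000000001*j^3 - 3.8978*j^2 + 2.4525*j + 0.0693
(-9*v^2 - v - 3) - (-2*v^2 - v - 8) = 5 - 7*v^2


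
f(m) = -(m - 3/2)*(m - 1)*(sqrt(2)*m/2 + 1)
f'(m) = -sqrt(2)*(m - 3/2)*(m - 1)/2 - (m - 3/2)*(sqrt(2)*m/2 + 1) - (m - 1)*(sqrt(2)*m/2 + 1)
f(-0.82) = -1.77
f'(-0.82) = -1.25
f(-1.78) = 2.36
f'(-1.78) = -8.02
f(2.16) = -1.93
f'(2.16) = -5.14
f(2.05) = -1.41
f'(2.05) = -4.33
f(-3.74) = 40.85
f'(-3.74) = -33.98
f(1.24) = 0.12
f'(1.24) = 0.08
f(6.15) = -128.09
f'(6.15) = -69.35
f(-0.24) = -1.79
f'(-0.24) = 0.95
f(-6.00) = 170.24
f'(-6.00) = -84.14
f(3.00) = -9.36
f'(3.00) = -13.05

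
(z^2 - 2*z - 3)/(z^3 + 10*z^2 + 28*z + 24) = (z^2 - 2*z - 3)/(z^3 + 10*z^2 + 28*z + 24)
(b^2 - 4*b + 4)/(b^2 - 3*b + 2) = (b - 2)/(b - 1)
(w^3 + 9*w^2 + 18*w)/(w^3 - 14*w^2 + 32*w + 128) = w*(w^2 + 9*w + 18)/(w^3 - 14*w^2 + 32*w + 128)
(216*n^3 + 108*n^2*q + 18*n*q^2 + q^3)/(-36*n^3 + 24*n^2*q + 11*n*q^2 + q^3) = (6*n + q)/(-n + q)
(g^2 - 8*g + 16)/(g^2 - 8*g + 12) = (g^2 - 8*g + 16)/(g^2 - 8*g + 12)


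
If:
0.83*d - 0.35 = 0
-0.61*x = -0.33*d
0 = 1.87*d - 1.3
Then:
No Solution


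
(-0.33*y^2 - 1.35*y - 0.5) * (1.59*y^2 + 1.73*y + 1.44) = -0.5247*y^4 - 2.7174*y^3 - 3.6057*y^2 - 2.809*y - 0.72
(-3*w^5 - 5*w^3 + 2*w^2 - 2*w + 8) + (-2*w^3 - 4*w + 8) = -3*w^5 - 7*w^3 + 2*w^2 - 6*w + 16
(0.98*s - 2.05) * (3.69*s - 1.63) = 3.6162*s^2 - 9.1619*s + 3.3415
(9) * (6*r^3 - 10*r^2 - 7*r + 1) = 54*r^3 - 90*r^2 - 63*r + 9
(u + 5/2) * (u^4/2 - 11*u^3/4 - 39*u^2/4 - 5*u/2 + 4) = u^5/2 - 3*u^4/2 - 133*u^3/8 - 215*u^2/8 - 9*u/4 + 10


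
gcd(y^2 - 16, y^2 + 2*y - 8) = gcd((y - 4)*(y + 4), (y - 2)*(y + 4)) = y + 4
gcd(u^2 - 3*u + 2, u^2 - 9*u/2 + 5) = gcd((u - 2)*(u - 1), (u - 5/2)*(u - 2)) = u - 2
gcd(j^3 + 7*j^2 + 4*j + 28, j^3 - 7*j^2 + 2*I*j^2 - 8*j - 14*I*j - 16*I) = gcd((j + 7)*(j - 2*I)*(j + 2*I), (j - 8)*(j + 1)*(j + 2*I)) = j + 2*I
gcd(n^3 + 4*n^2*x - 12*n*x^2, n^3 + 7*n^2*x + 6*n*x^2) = n^2 + 6*n*x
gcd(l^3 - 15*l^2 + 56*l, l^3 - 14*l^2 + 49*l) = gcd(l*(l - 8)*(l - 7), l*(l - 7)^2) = l^2 - 7*l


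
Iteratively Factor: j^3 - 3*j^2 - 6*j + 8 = (j - 1)*(j^2 - 2*j - 8) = (j - 1)*(j + 2)*(j - 4)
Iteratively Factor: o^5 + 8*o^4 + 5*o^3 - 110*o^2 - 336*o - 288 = (o + 2)*(o^4 + 6*o^3 - 7*o^2 - 96*o - 144) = (o + 2)*(o + 3)*(o^3 + 3*o^2 - 16*o - 48) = (o + 2)*(o + 3)^2*(o^2 - 16) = (o + 2)*(o + 3)^2*(o + 4)*(o - 4)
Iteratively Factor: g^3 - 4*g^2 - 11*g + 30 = (g - 5)*(g^2 + g - 6) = (g - 5)*(g - 2)*(g + 3)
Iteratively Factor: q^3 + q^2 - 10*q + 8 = (q - 2)*(q^2 + 3*q - 4) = (q - 2)*(q - 1)*(q + 4)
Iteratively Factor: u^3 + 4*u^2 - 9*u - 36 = (u + 4)*(u^2 - 9) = (u - 3)*(u + 4)*(u + 3)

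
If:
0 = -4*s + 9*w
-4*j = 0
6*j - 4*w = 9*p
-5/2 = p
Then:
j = 0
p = -5/2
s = 405/32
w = 45/8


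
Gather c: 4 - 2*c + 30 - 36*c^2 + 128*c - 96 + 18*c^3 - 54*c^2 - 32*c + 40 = 18*c^3 - 90*c^2 + 94*c - 22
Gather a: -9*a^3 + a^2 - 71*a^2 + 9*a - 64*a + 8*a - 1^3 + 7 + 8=-9*a^3 - 70*a^2 - 47*a + 14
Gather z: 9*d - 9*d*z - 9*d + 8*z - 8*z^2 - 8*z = -9*d*z - 8*z^2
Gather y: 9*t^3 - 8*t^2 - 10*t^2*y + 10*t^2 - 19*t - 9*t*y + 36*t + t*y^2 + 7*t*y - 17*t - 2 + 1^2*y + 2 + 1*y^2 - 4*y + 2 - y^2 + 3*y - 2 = 9*t^3 + 2*t^2 + t*y^2 + y*(-10*t^2 - 2*t)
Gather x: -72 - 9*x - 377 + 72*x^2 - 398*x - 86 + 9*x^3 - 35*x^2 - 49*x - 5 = 9*x^3 + 37*x^2 - 456*x - 540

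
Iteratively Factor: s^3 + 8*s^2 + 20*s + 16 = (s + 4)*(s^2 + 4*s + 4) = (s + 2)*(s + 4)*(s + 2)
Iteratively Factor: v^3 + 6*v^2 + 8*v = (v + 2)*(v^2 + 4*v) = v*(v + 2)*(v + 4)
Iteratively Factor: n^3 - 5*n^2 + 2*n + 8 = (n - 2)*(n^2 - 3*n - 4) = (n - 4)*(n - 2)*(n + 1)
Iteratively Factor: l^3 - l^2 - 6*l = (l - 3)*(l^2 + 2*l) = l*(l - 3)*(l + 2)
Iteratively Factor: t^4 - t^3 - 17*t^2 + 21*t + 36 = (t - 3)*(t^3 + 2*t^2 - 11*t - 12) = (t - 3)*(t + 4)*(t^2 - 2*t - 3) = (t - 3)*(t + 1)*(t + 4)*(t - 3)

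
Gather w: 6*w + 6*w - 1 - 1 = 12*w - 2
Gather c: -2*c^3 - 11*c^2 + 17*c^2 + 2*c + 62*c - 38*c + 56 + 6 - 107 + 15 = -2*c^3 + 6*c^2 + 26*c - 30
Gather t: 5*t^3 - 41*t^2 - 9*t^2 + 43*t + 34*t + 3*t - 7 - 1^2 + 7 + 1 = 5*t^3 - 50*t^2 + 80*t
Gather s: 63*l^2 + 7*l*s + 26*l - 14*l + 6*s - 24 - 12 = 63*l^2 + 12*l + s*(7*l + 6) - 36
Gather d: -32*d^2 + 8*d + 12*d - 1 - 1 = -32*d^2 + 20*d - 2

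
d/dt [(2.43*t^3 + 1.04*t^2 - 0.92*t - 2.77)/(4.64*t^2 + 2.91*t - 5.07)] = (11.2752*t^4 + 14.1426*t^3 - 29.6651*t^2 + 15.16*t + 12.7251)/(21.5296*t^4 + 27.0048*t^3 - 38.5815*t^2 - 29.5074*t + 25.7049)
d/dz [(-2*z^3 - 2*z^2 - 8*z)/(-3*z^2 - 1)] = 2*(3*z^4 - 9*z^2 + 2*z + 4)/(9*z^4 + 6*z^2 + 1)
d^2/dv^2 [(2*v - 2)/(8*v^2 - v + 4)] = 4*(3*(3 - 8*v)*(8*v^2 - v + 4) + (v - 1)*(16*v - 1)^2)/(8*v^2 - v + 4)^3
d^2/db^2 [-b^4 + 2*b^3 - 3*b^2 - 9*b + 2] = -12*b^2 + 12*b - 6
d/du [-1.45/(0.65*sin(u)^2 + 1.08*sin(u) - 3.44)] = (1.885*sin(u) + 1.566)*cos(u)/(0.65*sin(u)^2 + 1.08*sin(u) - 3.44)^2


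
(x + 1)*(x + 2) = x^2 + 3*x + 2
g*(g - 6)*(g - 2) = g^3 - 8*g^2 + 12*g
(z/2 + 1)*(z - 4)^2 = z^3/2 - 3*z^2 + 16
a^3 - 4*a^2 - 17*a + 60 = (a - 5)*(a - 3)*(a + 4)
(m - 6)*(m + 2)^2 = m^3 - 2*m^2 - 20*m - 24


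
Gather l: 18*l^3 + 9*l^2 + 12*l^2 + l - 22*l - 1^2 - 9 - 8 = 18*l^3 + 21*l^2 - 21*l - 18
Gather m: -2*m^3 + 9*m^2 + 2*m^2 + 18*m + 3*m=-2*m^3 + 11*m^2 + 21*m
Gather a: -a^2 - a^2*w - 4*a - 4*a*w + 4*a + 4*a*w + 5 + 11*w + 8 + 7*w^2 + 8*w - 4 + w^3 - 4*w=a^2*(-w - 1) + w^3 + 7*w^2 + 15*w + 9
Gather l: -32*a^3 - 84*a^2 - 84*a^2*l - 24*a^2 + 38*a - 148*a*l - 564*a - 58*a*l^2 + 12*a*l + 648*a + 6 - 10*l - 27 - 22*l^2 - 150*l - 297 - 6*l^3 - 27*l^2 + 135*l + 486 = -32*a^3 - 108*a^2 + 122*a - 6*l^3 + l^2*(-58*a - 49) + l*(-84*a^2 - 136*a - 25) + 168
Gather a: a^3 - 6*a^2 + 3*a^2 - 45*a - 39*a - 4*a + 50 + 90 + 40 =a^3 - 3*a^2 - 88*a + 180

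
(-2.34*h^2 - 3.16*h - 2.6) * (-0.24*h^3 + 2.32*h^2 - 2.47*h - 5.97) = 0.5616*h^5 - 4.6704*h^4 - 0.9274*h^3 + 15.743*h^2 + 25.2872*h + 15.522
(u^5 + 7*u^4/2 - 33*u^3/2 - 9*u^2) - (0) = u^5 + 7*u^4/2 - 33*u^3/2 - 9*u^2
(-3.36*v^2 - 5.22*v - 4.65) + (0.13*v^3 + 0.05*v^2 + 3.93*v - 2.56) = 0.13*v^3 - 3.31*v^2 - 1.29*v - 7.21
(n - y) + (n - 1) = 2*n - y - 1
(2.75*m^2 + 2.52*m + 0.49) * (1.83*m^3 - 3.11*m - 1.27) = 5.0325*m^5 + 4.6116*m^4 - 7.6558*m^3 - 11.3297*m^2 - 4.7243*m - 0.6223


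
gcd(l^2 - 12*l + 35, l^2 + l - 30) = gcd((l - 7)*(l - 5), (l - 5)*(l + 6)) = l - 5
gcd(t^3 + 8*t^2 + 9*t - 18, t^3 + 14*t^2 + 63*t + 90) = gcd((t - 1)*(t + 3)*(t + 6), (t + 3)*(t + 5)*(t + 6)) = t^2 + 9*t + 18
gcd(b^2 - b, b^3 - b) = b^2 - b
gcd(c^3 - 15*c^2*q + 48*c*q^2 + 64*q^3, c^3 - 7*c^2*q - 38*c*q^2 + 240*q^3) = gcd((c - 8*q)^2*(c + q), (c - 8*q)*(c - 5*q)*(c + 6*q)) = -c + 8*q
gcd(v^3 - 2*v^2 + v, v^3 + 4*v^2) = v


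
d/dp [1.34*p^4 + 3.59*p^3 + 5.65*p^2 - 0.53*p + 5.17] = 5.36*p^3 + 10.77*p^2 + 11.3*p - 0.53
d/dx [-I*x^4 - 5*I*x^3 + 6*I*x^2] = I*x*(-4*x^2 - 15*x + 12)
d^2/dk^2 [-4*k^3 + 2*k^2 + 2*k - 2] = 4 - 24*k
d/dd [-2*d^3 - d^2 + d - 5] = -6*d^2 - 2*d + 1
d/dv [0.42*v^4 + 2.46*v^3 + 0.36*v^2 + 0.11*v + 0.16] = 1.68*v^3 + 7.38*v^2 + 0.72*v + 0.11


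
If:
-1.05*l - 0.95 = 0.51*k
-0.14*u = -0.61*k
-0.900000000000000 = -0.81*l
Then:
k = -4.15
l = 1.11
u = -18.08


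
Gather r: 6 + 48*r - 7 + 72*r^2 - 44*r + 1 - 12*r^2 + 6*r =60*r^2 + 10*r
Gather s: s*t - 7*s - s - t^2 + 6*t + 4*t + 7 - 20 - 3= s*(t - 8) - t^2 + 10*t - 16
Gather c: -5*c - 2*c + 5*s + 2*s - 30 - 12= -7*c + 7*s - 42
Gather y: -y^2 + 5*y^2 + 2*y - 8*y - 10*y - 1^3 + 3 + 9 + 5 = 4*y^2 - 16*y + 16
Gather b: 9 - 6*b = 9 - 6*b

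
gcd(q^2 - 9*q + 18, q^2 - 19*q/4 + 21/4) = q - 3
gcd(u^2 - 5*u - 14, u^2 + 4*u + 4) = u + 2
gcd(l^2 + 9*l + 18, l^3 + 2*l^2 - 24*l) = l + 6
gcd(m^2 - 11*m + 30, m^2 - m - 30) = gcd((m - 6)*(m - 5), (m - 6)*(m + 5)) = m - 6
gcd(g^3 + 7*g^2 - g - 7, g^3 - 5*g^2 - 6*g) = g + 1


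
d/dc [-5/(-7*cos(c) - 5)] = 35*sin(c)/(7*cos(c) + 5)^2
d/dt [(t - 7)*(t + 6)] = 2*t - 1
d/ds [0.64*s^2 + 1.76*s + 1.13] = 1.28*s + 1.76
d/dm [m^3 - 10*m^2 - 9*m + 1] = 3*m^2 - 20*m - 9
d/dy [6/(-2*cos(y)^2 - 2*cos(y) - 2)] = -3*(2*cos(y) + 1)*sin(y)/(cos(y)^2 + cos(y) + 1)^2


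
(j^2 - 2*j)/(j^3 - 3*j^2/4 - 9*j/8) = 8*(2 - j)/(-8*j^2 + 6*j + 9)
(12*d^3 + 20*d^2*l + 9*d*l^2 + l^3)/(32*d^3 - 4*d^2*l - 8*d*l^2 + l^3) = (6*d^2 + 7*d*l + l^2)/(16*d^2 - 10*d*l + l^2)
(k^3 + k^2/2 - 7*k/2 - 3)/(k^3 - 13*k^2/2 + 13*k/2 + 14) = (2*k^2 - k - 6)/(2*k^2 - 15*k + 28)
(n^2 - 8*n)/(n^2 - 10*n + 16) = n/(n - 2)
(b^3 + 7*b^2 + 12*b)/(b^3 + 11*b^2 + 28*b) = (b + 3)/(b + 7)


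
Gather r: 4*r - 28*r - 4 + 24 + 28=48 - 24*r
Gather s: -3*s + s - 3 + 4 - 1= -2*s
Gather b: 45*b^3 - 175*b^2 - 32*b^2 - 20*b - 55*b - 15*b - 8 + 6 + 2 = 45*b^3 - 207*b^2 - 90*b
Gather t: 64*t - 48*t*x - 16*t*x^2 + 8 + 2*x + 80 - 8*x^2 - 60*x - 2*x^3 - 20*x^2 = t*(-16*x^2 - 48*x + 64) - 2*x^3 - 28*x^2 - 58*x + 88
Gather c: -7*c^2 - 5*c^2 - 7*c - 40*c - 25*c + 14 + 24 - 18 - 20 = -12*c^2 - 72*c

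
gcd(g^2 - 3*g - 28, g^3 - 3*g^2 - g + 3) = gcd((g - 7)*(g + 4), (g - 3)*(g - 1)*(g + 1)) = 1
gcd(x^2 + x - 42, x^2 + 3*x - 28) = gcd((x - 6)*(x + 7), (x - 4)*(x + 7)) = x + 7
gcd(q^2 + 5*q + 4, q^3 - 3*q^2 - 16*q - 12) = q + 1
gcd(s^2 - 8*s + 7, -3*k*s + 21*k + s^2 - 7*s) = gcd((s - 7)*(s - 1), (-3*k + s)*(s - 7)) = s - 7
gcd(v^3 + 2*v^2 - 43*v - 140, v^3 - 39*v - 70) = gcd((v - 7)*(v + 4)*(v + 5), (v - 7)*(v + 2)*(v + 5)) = v^2 - 2*v - 35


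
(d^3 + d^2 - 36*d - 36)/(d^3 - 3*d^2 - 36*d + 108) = (d + 1)/(d - 3)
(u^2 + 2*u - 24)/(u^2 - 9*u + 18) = (u^2 + 2*u - 24)/(u^2 - 9*u + 18)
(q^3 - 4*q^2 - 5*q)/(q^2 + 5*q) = (q^2 - 4*q - 5)/(q + 5)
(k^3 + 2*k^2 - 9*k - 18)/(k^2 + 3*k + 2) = (k^2 - 9)/(k + 1)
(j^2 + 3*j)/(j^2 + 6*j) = (j + 3)/(j + 6)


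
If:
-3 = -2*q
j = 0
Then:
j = 0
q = 3/2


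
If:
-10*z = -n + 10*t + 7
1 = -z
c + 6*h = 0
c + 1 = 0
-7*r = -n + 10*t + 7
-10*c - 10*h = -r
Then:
No Solution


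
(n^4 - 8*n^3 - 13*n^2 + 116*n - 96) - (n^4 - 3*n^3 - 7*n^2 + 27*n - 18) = -5*n^3 - 6*n^2 + 89*n - 78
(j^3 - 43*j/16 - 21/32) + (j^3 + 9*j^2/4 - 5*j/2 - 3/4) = 2*j^3 + 9*j^2/4 - 83*j/16 - 45/32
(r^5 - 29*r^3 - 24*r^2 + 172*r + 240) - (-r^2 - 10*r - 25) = r^5 - 29*r^3 - 23*r^2 + 182*r + 265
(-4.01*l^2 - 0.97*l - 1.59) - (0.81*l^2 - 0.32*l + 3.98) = -4.82*l^2 - 0.65*l - 5.57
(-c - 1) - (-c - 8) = 7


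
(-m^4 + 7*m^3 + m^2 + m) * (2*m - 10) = -2*m^5 + 24*m^4 - 68*m^3 - 8*m^2 - 10*m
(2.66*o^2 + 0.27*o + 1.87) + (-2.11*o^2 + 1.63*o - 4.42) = 0.55*o^2 + 1.9*o - 2.55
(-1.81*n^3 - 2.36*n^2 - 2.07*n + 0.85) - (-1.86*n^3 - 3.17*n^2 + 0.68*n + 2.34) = 0.05*n^3 + 0.81*n^2 - 2.75*n - 1.49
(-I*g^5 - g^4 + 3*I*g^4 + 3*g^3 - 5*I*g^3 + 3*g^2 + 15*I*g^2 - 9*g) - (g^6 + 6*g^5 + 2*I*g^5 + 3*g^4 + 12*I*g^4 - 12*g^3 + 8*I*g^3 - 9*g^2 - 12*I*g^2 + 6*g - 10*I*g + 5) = -g^6 - 6*g^5 - 3*I*g^5 - 4*g^4 - 9*I*g^4 + 15*g^3 - 13*I*g^3 + 12*g^2 + 27*I*g^2 - 15*g + 10*I*g - 5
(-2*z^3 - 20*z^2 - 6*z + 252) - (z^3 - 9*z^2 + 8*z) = -3*z^3 - 11*z^2 - 14*z + 252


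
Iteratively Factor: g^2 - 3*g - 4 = (g - 4)*(g + 1)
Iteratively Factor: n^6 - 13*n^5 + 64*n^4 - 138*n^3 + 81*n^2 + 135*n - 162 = (n - 3)*(n^5 - 10*n^4 + 34*n^3 - 36*n^2 - 27*n + 54) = (n - 3)^2*(n^4 - 7*n^3 + 13*n^2 + 3*n - 18) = (n - 3)^3*(n^3 - 4*n^2 + n + 6) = (n - 3)^3*(n + 1)*(n^2 - 5*n + 6) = (n - 3)^4*(n + 1)*(n - 2)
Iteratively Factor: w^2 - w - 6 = (w - 3)*(w + 2)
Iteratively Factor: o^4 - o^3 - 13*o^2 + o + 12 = (o + 1)*(o^3 - 2*o^2 - 11*o + 12) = (o + 1)*(o + 3)*(o^2 - 5*o + 4) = (o - 4)*(o + 1)*(o + 3)*(o - 1)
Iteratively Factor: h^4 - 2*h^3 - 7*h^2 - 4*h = (h + 1)*(h^3 - 3*h^2 - 4*h) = (h - 4)*(h + 1)*(h^2 + h) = (h - 4)*(h + 1)^2*(h)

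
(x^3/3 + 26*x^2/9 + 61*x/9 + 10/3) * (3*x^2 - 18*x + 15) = x^5 + 8*x^4/3 - 80*x^3/3 - 206*x^2/3 + 125*x/3 + 50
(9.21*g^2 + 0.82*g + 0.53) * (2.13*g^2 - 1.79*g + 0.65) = 19.6173*g^4 - 14.7393*g^3 + 5.6476*g^2 - 0.4157*g + 0.3445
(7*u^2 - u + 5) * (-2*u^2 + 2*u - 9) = -14*u^4 + 16*u^3 - 75*u^2 + 19*u - 45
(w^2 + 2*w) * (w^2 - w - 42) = w^4 + w^3 - 44*w^2 - 84*w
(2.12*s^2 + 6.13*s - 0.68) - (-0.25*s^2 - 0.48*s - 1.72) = 2.37*s^2 + 6.61*s + 1.04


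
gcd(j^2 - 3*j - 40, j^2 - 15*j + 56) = j - 8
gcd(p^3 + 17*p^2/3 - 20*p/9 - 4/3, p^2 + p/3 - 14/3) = 1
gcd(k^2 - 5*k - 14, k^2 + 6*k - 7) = 1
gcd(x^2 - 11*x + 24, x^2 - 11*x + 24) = x^2 - 11*x + 24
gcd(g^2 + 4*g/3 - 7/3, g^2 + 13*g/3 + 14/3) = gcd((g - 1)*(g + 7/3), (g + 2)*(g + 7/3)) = g + 7/3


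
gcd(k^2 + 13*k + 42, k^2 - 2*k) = 1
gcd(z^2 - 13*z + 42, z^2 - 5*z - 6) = z - 6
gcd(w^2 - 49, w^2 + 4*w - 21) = w + 7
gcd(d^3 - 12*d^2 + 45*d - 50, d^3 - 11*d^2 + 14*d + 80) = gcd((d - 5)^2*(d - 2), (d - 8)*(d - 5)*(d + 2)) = d - 5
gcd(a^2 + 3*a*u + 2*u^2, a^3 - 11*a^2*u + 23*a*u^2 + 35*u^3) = a + u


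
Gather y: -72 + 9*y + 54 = 9*y - 18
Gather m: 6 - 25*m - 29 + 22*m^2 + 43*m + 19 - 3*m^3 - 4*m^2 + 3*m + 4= -3*m^3 + 18*m^2 + 21*m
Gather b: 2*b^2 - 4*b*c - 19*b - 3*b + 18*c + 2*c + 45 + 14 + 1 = 2*b^2 + b*(-4*c - 22) + 20*c + 60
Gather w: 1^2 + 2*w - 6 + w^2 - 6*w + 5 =w^2 - 4*w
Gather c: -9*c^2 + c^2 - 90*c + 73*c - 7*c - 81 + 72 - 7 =-8*c^2 - 24*c - 16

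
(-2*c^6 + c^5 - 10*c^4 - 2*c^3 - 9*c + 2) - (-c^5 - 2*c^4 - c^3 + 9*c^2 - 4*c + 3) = -2*c^6 + 2*c^5 - 8*c^4 - c^3 - 9*c^2 - 5*c - 1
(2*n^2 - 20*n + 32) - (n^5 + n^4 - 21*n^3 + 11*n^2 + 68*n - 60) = -n^5 - n^4 + 21*n^3 - 9*n^2 - 88*n + 92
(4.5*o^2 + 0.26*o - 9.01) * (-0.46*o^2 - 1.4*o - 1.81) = -2.07*o^4 - 6.4196*o^3 - 4.3644*o^2 + 12.1434*o + 16.3081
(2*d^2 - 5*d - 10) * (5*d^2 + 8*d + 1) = 10*d^4 - 9*d^3 - 88*d^2 - 85*d - 10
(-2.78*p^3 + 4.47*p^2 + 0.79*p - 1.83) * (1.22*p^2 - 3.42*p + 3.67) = -3.3916*p^5 + 14.961*p^4 - 24.5262*p^3 + 11.4705*p^2 + 9.1579*p - 6.7161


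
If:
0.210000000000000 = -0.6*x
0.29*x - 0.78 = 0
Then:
No Solution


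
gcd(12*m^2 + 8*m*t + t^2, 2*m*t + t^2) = 2*m + t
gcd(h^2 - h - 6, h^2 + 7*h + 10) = h + 2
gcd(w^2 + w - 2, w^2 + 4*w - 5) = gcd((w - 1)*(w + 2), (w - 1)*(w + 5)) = w - 1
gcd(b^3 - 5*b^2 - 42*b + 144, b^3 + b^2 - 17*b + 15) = b - 3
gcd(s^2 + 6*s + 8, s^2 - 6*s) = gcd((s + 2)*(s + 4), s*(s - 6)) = 1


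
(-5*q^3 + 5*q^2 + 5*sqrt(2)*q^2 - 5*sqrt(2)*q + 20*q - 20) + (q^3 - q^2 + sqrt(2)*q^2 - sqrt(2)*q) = -4*q^3 + 4*q^2 + 6*sqrt(2)*q^2 - 6*sqrt(2)*q + 20*q - 20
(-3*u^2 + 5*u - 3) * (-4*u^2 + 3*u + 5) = 12*u^4 - 29*u^3 + 12*u^2 + 16*u - 15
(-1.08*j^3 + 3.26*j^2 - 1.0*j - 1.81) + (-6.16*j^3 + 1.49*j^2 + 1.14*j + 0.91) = -7.24*j^3 + 4.75*j^2 + 0.14*j - 0.9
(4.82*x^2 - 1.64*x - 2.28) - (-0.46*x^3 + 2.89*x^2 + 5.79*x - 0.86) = 0.46*x^3 + 1.93*x^2 - 7.43*x - 1.42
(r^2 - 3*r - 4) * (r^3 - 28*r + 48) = r^5 - 3*r^4 - 32*r^3 + 132*r^2 - 32*r - 192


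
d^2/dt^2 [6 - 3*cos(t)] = 3*cos(t)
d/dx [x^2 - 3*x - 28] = 2*x - 3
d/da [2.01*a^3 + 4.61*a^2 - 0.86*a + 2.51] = 6.03*a^2 + 9.22*a - 0.86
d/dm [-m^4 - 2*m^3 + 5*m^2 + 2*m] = -4*m^3 - 6*m^2 + 10*m + 2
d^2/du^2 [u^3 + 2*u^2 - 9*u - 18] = 6*u + 4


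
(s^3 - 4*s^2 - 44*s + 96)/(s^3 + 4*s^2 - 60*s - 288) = (s - 2)/(s + 6)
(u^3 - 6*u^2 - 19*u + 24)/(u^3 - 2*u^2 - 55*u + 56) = (u + 3)/(u + 7)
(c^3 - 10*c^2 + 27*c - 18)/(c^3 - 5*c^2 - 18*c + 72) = (c - 1)/(c + 4)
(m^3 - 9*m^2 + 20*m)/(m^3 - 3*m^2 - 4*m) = (m - 5)/(m + 1)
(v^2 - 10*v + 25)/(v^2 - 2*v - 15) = (v - 5)/(v + 3)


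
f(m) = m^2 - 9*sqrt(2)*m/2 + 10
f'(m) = 2*m - 9*sqrt(2)/2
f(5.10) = 3.55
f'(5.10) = 3.84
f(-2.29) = 29.82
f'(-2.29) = -10.94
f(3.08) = -0.11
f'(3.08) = -0.20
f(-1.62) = 22.93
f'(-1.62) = -9.60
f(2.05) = 1.16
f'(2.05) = -2.26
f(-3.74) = 47.79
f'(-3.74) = -13.84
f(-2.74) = 34.94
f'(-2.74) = -11.84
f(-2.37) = 30.70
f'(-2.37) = -11.10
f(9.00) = 33.72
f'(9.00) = 11.64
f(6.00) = 7.82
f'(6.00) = 5.64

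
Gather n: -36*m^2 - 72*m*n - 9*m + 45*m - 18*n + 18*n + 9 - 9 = -36*m^2 - 72*m*n + 36*m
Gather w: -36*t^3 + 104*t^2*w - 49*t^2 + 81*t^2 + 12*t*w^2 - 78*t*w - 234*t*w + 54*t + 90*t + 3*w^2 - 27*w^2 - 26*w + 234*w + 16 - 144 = -36*t^3 + 32*t^2 + 144*t + w^2*(12*t - 24) + w*(104*t^2 - 312*t + 208) - 128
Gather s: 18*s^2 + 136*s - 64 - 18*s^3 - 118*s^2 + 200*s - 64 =-18*s^3 - 100*s^2 + 336*s - 128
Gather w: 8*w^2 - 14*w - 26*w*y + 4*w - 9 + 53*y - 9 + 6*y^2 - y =8*w^2 + w*(-26*y - 10) + 6*y^2 + 52*y - 18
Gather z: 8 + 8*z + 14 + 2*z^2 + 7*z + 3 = 2*z^2 + 15*z + 25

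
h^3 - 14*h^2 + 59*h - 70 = (h - 7)*(h - 5)*(h - 2)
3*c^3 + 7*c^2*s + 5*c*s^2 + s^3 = (c + s)^2*(3*c + s)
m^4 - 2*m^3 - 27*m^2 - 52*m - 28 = (m - 7)*(m + 1)*(m + 2)^2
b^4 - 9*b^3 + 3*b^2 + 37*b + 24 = (b - 8)*(b - 3)*(b + 1)^2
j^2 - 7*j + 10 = (j - 5)*(j - 2)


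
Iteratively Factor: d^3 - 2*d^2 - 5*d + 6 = (d + 2)*(d^2 - 4*d + 3) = (d - 1)*(d + 2)*(d - 3)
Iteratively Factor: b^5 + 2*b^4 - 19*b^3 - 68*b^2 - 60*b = (b - 5)*(b^4 + 7*b^3 + 16*b^2 + 12*b) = (b - 5)*(b + 2)*(b^3 + 5*b^2 + 6*b) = b*(b - 5)*(b + 2)*(b^2 + 5*b + 6) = b*(b - 5)*(b + 2)*(b + 3)*(b + 2)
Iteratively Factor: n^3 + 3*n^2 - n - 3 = (n - 1)*(n^2 + 4*n + 3) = (n - 1)*(n + 3)*(n + 1)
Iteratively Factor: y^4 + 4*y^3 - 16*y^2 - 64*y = (y + 4)*(y^3 - 16*y) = (y + 4)^2*(y^2 - 4*y) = y*(y + 4)^2*(y - 4)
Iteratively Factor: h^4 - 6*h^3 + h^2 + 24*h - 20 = (h + 2)*(h^3 - 8*h^2 + 17*h - 10) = (h - 2)*(h + 2)*(h^2 - 6*h + 5) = (h - 5)*(h - 2)*(h + 2)*(h - 1)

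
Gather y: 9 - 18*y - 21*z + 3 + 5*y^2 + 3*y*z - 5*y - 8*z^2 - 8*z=5*y^2 + y*(3*z - 23) - 8*z^2 - 29*z + 12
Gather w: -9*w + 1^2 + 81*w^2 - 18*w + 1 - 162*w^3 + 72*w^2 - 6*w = -162*w^3 + 153*w^2 - 33*w + 2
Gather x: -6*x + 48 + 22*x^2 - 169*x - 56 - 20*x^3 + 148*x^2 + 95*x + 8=-20*x^3 + 170*x^2 - 80*x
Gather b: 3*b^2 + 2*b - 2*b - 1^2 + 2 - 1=3*b^2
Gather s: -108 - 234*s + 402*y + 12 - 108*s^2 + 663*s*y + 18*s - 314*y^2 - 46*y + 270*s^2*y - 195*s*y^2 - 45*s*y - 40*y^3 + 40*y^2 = s^2*(270*y - 108) + s*(-195*y^2 + 618*y - 216) - 40*y^3 - 274*y^2 + 356*y - 96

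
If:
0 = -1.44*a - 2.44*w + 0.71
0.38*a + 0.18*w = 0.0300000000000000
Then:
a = -0.08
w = 0.34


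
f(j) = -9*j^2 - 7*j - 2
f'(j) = -18*j - 7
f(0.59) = -9.26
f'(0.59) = -17.62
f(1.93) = -49.03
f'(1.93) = -41.74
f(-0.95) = -3.47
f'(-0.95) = 10.10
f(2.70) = -86.51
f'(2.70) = -55.60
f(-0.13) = -1.24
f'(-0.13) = -4.66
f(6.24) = -396.12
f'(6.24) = -119.32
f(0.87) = -14.90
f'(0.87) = -22.66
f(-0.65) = -1.25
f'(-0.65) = 4.70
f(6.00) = -368.00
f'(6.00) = -115.00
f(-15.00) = -1922.00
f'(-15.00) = 263.00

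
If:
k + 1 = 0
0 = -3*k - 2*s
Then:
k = -1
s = 3/2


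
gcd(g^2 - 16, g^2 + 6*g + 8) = g + 4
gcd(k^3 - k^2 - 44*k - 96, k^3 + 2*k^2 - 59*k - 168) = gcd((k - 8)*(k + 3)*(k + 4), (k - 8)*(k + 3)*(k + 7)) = k^2 - 5*k - 24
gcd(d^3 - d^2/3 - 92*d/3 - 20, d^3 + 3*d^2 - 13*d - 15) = d + 5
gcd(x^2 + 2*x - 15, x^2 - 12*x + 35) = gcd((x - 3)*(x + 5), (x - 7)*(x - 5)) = 1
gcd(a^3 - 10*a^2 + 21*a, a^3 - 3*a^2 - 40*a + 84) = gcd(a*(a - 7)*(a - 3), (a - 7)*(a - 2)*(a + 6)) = a - 7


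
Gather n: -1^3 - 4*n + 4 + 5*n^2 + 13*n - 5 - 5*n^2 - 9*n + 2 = 0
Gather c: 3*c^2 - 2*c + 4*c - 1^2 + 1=3*c^2 + 2*c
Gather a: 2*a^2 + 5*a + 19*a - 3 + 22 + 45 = 2*a^2 + 24*a + 64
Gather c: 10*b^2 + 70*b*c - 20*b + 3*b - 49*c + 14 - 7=10*b^2 - 17*b + c*(70*b - 49) + 7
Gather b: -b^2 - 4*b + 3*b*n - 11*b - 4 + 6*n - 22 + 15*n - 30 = -b^2 + b*(3*n - 15) + 21*n - 56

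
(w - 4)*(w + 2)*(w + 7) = w^3 + 5*w^2 - 22*w - 56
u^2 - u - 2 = (u - 2)*(u + 1)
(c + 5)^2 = c^2 + 10*c + 25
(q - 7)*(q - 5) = q^2 - 12*q + 35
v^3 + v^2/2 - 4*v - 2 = (v - 2)*(v + 1/2)*(v + 2)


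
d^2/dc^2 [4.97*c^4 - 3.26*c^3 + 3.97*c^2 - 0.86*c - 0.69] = 59.64*c^2 - 19.56*c + 7.94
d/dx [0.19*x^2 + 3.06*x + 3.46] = 0.38*x + 3.06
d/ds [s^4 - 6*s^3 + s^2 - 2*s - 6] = 4*s^3 - 18*s^2 + 2*s - 2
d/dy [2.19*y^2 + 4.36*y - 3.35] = 4.38*y + 4.36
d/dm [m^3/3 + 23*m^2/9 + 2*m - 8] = m^2 + 46*m/9 + 2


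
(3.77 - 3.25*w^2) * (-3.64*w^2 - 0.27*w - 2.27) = 11.83*w^4 + 0.8775*w^3 - 6.3453*w^2 - 1.0179*w - 8.5579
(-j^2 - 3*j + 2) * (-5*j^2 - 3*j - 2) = 5*j^4 + 18*j^3 + j^2 - 4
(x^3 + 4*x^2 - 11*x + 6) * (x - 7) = x^4 - 3*x^3 - 39*x^2 + 83*x - 42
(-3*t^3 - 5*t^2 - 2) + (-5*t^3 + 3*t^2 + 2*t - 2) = -8*t^3 - 2*t^2 + 2*t - 4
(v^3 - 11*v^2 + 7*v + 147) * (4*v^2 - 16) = 4*v^5 - 44*v^4 + 12*v^3 + 764*v^2 - 112*v - 2352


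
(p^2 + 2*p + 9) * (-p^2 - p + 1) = -p^4 - 3*p^3 - 10*p^2 - 7*p + 9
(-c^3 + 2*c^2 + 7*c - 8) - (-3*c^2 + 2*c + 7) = -c^3 + 5*c^2 + 5*c - 15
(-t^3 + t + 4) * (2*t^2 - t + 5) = -2*t^5 + t^4 - 3*t^3 + 7*t^2 + t + 20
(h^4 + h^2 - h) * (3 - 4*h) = -4*h^5 + 3*h^4 - 4*h^3 + 7*h^2 - 3*h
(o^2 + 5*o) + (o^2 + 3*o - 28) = 2*o^2 + 8*o - 28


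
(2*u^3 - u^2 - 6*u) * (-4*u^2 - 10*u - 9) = -8*u^5 - 16*u^4 + 16*u^3 + 69*u^2 + 54*u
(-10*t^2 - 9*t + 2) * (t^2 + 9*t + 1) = -10*t^4 - 99*t^3 - 89*t^2 + 9*t + 2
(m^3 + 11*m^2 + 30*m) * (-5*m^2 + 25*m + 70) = -5*m^5 - 30*m^4 + 195*m^3 + 1520*m^2 + 2100*m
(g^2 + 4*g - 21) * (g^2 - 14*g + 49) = g^4 - 10*g^3 - 28*g^2 + 490*g - 1029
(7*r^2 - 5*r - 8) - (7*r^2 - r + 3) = -4*r - 11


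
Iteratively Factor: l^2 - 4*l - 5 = (l - 5)*(l + 1)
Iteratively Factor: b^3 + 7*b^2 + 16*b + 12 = (b + 2)*(b^2 + 5*b + 6) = (b + 2)^2*(b + 3)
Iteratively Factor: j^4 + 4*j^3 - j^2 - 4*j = (j + 1)*(j^3 + 3*j^2 - 4*j) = (j - 1)*(j + 1)*(j^2 + 4*j) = (j - 1)*(j + 1)*(j + 4)*(j)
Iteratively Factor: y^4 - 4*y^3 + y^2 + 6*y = (y)*(y^3 - 4*y^2 + y + 6) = y*(y - 3)*(y^2 - y - 2) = y*(y - 3)*(y - 2)*(y + 1)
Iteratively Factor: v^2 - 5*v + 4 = (v - 4)*(v - 1)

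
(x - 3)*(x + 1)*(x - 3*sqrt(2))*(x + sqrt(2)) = x^4 - 2*sqrt(2)*x^3 - 2*x^3 - 9*x^2 + 4*sqrt(2)*x^2 + 6*sqrt(2)*x + 12*x + 18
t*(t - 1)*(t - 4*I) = t^3 - t^2 - 4*I*t^2 + 4*I*t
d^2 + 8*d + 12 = (d + 2)*(d + 6)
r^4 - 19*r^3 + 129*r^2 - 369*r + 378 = (r - 7)*(r - 6)*(r - 3)^2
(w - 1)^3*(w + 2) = w^4 - w^3 - 3*w^2 + 5*w - 2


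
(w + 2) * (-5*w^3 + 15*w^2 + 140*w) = -5*w^4 + 5*w^3 + 170*w^2 + 280*w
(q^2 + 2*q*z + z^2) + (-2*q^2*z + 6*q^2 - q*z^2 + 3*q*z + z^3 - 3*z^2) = -2*q^2*z + 7*q^2 - q*z^2 + 5*q*z + z^3 - 2*z^2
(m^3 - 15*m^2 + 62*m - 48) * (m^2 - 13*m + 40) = m^5 - 28*m^4 + 297*m^3 - 1454*m^2 + 3104*m - 1920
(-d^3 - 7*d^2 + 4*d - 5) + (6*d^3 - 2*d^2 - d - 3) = 5*d^3 - 9*d^2 + 3*d - 8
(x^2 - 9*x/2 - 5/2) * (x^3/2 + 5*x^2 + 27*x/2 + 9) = x^5/2 + 11*x^4/4 - 41*x^3/4 - 257*x^2/4 - 297*x/4 - 45/2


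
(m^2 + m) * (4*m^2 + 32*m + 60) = 4*m^4 + 36*m^3 + 92*m^2 + 60*m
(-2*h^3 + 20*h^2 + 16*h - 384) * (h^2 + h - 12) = -2*h^5 + 18*h^4 + 60*h^3 - 608*h^2 - 576*h + 4608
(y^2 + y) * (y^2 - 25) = y^4 + y^3 - 25*y^2 - 25*y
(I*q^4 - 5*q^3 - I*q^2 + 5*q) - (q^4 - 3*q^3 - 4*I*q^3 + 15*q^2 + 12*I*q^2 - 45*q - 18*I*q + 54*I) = -q^4 + I*q^4 - 2*q^3 + 4*I*q^3 - 15*q^2 - 13*I*q^2 + 50*q + 18*I*q - 54*I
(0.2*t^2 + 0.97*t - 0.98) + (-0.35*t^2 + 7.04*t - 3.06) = -0.15*t^2 + 8.01*t - 4.04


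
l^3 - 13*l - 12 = (l - 4)*(l + 1)*(l + 3)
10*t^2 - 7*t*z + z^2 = (-5*t + z)*(-2*t + z)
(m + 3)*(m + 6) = m^2 + 9*m + 18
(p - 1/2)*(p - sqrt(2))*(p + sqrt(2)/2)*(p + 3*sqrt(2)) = p^4 - p^3/2 + 5*sqrt(2)*p^3/2 - 4*p^2 - 5*sqrt(2)*p^2/4 - 3*sqrt(2)*p + 2*p + 3*sqrt(2)/2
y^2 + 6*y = y*(y + 6)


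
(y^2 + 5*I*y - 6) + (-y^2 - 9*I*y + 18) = -4*I*y + 12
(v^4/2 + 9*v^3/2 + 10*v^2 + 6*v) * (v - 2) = v^5/2 + 7*v^4/2 + v^3 - 14*v^2 - 12*v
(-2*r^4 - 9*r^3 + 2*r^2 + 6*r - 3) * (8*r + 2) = -16*r^5 - 76*r^4 - 2*r^3 + 52*r^2 - 12*r - 6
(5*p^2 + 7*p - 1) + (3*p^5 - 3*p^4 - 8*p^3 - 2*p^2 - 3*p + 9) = 3*p^5 - 3*p^4 - 8*p^3 + 3*p^2 + 4*p + 8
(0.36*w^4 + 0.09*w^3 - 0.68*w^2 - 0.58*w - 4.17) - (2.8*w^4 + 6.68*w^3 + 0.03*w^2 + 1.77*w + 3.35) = -2.44*w^4 - 6.59*w^3 - 0.71*w^2 - 2.35*w - 7.52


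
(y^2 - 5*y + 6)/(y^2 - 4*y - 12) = (-y^2 + 5*y - 6)/(-y^2 + 4*y + 12)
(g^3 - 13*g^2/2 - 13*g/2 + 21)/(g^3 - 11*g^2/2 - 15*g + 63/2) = (g + 2)/(g + 3)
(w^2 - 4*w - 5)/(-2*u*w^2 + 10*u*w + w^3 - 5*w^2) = (-w - 1)/(w*(2*u - w))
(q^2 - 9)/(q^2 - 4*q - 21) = (q - 3)/(q - 7)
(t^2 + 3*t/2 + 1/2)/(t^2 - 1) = (t + 1/2)/(t - 1)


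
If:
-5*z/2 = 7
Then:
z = -14/5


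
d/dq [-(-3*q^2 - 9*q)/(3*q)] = 1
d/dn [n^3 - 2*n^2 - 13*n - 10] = 3*n^2 - 4*n - 13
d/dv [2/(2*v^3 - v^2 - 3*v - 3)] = 2*(-6*v^2 + 2*v + 3)/(-2*v^3 + v^2 + 3*v + 3)^2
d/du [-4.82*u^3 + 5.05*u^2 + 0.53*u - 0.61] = -14.46*u^2 + 10.1*u + 0.53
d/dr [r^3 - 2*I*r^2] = r*(3*r - 4*I)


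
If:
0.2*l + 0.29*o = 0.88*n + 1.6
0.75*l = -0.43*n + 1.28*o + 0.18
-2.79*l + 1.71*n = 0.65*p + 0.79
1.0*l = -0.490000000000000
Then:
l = -0.49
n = -2.33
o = -1.21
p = -5.24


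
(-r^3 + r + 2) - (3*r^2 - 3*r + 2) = -r^3 - 3*r^2 + 4*r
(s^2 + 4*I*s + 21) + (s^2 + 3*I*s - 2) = 2*s^2 + 7*I*s + 19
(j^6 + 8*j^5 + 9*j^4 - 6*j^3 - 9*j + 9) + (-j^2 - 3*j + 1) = j^6 + 8*j^5 + 9*j^4 - 6*j^3 - j^2 - 12*j + 10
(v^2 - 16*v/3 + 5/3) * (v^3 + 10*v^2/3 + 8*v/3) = v^5 - 2*v^4 - 121*v^3/9 - 26*v^2/3 + 40*v/9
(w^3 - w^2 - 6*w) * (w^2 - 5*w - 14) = w^5 - 6*w^4 - 15*w^3 + 44*w^2 + 84*w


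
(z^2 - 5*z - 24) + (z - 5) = z^2 - 4*z - 29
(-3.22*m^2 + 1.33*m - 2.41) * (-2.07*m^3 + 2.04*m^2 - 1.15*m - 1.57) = 6.6654*m^5 - 9.3219*m^4 + 11.4049*m^3 - 1.3905*m^2 + 0.6834*m + 3.7837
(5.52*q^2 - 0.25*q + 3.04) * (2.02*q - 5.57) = 11.1504*q^3 - 31.2514*q^2 + 7.5333*q - 16.9328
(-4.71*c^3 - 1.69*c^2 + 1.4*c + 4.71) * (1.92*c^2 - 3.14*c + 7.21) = -9.0432*c^5 + 11.5446*c^4 - 25.9645*c^3 - 7.5377*c^2 - 4.6954*c + 33.9591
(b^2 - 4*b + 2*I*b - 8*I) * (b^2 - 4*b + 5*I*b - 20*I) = b^4 - 8*b^3 + 7*I*b^3 + 6*b^2 - 56*I*b^2 + 80*b + 112*I*b - 160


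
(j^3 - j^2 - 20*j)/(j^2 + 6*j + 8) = j*(j - 5)/(j + 2)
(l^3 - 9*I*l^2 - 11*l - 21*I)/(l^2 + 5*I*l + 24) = (l^2 - 6*I*l + 7)/(l + 8*I)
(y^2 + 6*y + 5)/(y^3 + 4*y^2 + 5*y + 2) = (y + 5)/(y^2 + 3*y + 2)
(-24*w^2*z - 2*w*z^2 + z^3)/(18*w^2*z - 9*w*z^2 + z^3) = (4*w + z)/(-3*w + z)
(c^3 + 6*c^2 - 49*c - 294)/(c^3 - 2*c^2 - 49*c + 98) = (c + 6)/(c - 2)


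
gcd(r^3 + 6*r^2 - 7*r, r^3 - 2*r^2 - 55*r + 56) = r^2 + 6*r - 7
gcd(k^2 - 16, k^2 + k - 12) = k + 4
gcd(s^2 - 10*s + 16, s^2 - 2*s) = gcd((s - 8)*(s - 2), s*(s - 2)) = s - 2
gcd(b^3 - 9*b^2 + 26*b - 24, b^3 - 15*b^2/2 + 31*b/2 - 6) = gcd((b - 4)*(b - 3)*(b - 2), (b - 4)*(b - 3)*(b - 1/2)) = b^2 - 7*b + 12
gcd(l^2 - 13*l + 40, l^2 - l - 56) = l - 8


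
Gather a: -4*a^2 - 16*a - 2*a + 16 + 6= -4*a^2 - 18*a + 22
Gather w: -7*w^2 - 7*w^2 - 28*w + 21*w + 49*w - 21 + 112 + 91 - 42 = -14*w^2 + 42*w + 140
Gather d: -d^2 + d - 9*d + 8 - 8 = -d^2 - 8*d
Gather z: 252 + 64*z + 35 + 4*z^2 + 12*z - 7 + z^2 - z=5*z^2 + 75*z + 280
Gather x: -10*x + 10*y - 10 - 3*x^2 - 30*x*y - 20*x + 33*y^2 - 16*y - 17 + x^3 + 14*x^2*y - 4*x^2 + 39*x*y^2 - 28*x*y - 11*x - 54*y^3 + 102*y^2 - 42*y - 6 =x^3 + x^2*(14*y - 7) + x*(39*y^2 - 58*y - 41) - 54*y^3 + 135*y^2 - 48*y - 33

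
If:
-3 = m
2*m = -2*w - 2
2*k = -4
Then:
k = -2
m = -3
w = 2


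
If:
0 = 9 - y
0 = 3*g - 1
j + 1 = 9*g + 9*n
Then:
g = 1/3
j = 9*n + 2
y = 9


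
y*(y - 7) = y^2 - 7*y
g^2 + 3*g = g*(g + 3)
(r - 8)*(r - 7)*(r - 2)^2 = r^4 - 19*r^3 + 120*r^2 - 284*r + 224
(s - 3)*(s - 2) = s^2 - 5*s + 6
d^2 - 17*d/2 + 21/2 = (d - 7)*(d - 3/2)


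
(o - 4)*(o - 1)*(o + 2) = o^3 - 3*o^2 - 6*o + 8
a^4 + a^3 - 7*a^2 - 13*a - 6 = (a - 3)*(a + 1)^2*(a + 2)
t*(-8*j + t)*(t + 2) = -8*j*t^2 - 16*j*t + t^3 + 2*t^2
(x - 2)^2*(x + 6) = x^3 + 2*x^2 - 20*x + 24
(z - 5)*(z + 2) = z^2 - 3*z - 10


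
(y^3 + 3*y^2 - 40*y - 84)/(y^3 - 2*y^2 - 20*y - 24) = (y + 7)/(y + 2)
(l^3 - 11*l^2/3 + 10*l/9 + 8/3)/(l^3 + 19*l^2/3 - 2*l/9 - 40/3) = (3*l^2 - 7*l - 6)/(3*l^2 + 23*l + 30)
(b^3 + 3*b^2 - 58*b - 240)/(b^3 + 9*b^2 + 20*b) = (b^2 - 2*b - 48)/(b*(b + 4))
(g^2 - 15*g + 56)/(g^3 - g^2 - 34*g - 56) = (g - 8)/(g^2 + 6*g + 8)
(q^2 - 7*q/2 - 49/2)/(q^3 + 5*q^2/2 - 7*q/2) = (q - 7)/(q*(q - 1))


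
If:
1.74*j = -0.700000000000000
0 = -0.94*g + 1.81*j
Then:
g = -0.77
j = -0.40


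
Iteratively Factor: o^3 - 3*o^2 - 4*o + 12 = (o - 3)*(o^2 - 4) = (o - 3)*(o - 2)*(o + 2)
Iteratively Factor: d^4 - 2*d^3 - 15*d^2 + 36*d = (d)*(d^3 - 2*d^2 - 15*d + 36) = d*(d - 3)*(d^2 + d - 12) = d*(d - 3)*(d + 4)*(d - 3)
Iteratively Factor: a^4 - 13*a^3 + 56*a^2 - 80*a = (a)*(a^3 - 13*a^2 + 56*a - 80) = a*(a - 4)*(a^2 - 9*a + 20) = a*(a - 4)^2*(a - 5)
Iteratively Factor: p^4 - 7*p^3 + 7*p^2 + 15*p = (p)*(p^3 - 7*p^2 + 7*p + 15) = p*(p - 3)*(p^2 - 4*p - 5) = p*(p - 3)*(p + 1)*(p - 5)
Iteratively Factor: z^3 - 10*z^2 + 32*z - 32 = (z - 2)*(z^2 - 8*z + 16) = (z - 4)*(z - 2)*(z - 4)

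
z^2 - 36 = (z - 6)*(z + 6)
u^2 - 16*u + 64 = (u - 8)^2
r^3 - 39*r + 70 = (r - 5)*(r - 2)*(r + 7)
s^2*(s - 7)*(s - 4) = s^4 - 11*s^3 + 28*s^2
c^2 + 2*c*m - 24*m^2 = (c - 4*m)*(c + 6*m)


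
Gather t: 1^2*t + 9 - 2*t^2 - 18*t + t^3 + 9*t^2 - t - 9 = t^3 + 7*t^2 - 18*t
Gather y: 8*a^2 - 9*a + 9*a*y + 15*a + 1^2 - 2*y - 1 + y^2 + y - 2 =8*a^2 + 6*a + y^2 + y*(9*a - 1) - 2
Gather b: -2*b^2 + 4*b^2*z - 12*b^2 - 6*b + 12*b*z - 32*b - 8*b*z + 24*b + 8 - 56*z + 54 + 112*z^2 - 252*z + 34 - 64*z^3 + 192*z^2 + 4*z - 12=b^2*(4*z - 14) + b*(4*z - 14) - 64*z^3 + 304*z^2 - 304*z + 84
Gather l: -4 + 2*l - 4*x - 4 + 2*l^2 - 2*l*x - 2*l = 2*l^2 - 2*l*x - 4*x - 8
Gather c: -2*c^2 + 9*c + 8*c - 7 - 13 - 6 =-2*c^2 + 17*c - 26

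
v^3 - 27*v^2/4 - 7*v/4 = v*(v - 7)*(v + 1/4)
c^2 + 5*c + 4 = (c + 1)*(c + 4)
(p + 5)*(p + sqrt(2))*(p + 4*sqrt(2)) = p^3 + 5*p^2 + 5*sqrt(2)*p^2 + 8*p + 25*sqrt(2)*p + 40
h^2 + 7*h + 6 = (h + 1)*(h + 6)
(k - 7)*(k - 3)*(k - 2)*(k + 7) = k^4 - 5*k^3 - 43*k^2 + 245*k - 294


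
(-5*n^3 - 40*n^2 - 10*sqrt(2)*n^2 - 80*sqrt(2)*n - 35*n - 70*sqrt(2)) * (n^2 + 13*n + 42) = -5*n^5 - 105*n^4 - 10*sqrt(2)*n^4 - 765*n^3 - 210*sqrt(2)*n^3 - 1530*sqrt(2)*n^2 - 2135*n^2 - 4270*sqrt(2)*n - 1470*n - 2940*sqrt(2)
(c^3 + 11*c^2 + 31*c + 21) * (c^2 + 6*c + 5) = c^5 + 17*c^4 + 102*c^3 + 262*c^2 + 281*c + 105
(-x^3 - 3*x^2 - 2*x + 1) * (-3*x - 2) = 3*x^4 + 11*x^3 + 12*x^2 + x - 2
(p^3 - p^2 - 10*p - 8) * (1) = p^3 - p^2 - 10*p - 8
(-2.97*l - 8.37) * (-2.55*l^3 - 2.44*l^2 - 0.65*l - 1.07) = 7.5735*l^4 + 28.5903*l^3 + 22.3533*l^2 + 8.6184*l + 8.9559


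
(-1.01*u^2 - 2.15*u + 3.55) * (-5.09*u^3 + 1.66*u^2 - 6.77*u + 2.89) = 5.1409*u^5 + 9.2669*u^4 - 14.8008*u^3 + 17.5296*u^2 - 30.247*u + 10.2595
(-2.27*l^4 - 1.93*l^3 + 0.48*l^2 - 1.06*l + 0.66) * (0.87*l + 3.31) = -1.9749*l^5 - 9.1928*l^4 - 5.9707*l^3 + 0.6666*l^2 - 2.9344*l + 2.1846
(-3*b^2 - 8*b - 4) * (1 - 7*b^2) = 21*b^4 + 56*b^3 + 25*b^2 - 8*b - 4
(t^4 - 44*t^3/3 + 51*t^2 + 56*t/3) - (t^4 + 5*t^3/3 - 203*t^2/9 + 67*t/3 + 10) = -49*t^3/3 + 662*t^2/9 - 11*t/3 - 10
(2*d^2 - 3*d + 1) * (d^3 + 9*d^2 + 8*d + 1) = 2*d^5 + 15*d^4 - 10*d^3 - 13*d^2 + 5*d + 1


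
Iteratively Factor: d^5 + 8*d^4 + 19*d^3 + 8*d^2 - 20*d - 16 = (d + 2)*(d^4 + 6*d^3 + 7*d^2 - 6*d - 8) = (d + 2)*(d + 4)*(d^3 + 2*d^2 - d - 2) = (d + 1)*(d + 2)*(d + 4)*(d^2 + d - 2) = (d + 1)*(d + 2)^2*(d + 4)*(d - 1)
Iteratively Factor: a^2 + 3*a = (a)*(a + 3)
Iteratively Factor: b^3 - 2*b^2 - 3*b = (b)*(b^2 - 2*b - 3) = b*(b + 1)*(b - 3)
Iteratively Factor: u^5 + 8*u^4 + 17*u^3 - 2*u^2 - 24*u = (u)*(u^4 + 8*u^3 + 17*u^2 - 2*u - 24) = u*(u + 3)*(u^3 + 5*u^2 + 2*u - 8) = u*(u - 1)*(u + 3)*(u^2 + 6*u + 8) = u*(u - 1)*(u + 2)*(u + 3)*(u + 4)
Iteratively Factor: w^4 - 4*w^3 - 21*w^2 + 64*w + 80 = (w + 1)*(w^3 - 5*w^2 - 16*w + 80) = (w - 5)*(w + 1)*(w^2 - 16) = (w - 5)*(w + 1)*(w + 4)*(w - 4)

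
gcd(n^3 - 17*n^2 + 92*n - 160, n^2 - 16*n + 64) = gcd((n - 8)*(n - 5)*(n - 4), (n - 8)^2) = n - 8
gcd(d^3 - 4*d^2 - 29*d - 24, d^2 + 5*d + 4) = d + 1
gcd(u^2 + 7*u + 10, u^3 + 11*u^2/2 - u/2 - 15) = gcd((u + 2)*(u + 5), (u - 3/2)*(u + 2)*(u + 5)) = u^2 + 7*u + 10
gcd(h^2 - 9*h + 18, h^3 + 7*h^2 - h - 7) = 1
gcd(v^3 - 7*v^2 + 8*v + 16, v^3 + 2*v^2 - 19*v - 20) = v^2 - 3*v - 4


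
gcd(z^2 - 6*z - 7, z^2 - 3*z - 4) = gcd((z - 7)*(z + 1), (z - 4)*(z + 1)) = z + 1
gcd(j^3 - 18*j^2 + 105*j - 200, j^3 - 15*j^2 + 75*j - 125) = j^2 - 10*j + 25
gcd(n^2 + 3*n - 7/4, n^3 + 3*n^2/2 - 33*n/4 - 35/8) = n + 7/2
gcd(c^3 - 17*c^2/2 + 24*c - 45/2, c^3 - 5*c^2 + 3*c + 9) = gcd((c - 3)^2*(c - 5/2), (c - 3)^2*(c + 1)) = c^2 - 6*c + 9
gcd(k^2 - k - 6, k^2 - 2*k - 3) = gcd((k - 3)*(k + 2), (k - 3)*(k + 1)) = k - 3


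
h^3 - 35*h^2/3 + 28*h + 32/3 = (h - 8)*(h - 4)*(h + 1/3)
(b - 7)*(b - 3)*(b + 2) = b^3 - 8*b^2 + b + 42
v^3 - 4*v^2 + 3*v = v*(v - 3)*(v - 1)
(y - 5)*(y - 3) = y^2 - 8*y + 15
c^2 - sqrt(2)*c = c*(c - sqrt(2))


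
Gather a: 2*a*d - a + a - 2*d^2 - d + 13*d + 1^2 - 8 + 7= 2*a*d - 2*d^2 + 12*d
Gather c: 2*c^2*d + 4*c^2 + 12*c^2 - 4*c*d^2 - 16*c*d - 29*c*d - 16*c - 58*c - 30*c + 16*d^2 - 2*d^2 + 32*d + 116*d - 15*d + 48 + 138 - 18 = c^2*(2*d + 16) + c*(-4*d^2 - 45*d - 104) + 14*d^2 + 133*d + 168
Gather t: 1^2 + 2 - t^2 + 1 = 4 - t^2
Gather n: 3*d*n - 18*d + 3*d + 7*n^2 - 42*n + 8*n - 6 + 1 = -15*d + 7*n^2 + n*(3*d - 34) - 5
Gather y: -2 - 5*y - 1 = -5*y - 3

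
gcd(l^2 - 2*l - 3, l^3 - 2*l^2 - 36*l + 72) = 1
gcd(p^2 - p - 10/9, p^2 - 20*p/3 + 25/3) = p - 5/3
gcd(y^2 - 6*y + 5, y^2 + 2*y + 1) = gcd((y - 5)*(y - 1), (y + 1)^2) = 1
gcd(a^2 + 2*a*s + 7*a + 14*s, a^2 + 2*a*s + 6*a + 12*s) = a + 2*s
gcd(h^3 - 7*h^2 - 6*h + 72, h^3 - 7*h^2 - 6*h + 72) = h^3 - 7*h^2 - 6*h + 72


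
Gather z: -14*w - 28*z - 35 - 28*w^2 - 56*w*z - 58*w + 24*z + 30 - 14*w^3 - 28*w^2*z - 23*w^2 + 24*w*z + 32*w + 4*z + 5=-14*w^3 - 51*w^2 - 40*w + z*(-28*w^2 - 32*w)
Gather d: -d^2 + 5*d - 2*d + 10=-d^2 + 3*d + 10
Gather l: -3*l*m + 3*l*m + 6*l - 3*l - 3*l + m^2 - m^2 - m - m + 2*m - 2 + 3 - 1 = 0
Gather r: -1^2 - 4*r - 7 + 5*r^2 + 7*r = 5*r^2 + 3*r - 8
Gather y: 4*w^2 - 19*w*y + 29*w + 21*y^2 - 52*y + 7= 4*w^2 + 29*w + 21*y^2 + y*(-19*w - 52) + 7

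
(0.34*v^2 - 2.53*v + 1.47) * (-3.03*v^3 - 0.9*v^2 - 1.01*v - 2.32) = -1.0302*v^5 + 7.3599*v^4 - 2.5205*v^3 + 0.4435*v^2 + 4.3849*v - 3.4104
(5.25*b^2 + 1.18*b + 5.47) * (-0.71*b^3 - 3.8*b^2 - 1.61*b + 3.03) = -3.7275*b^5 - 20.7878*b^4 - 16.8202*b^3 - 6.7783*b^2 - 5.2313*b + 16.5741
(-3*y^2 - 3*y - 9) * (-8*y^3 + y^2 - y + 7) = 24*y^5 + 21*y^4 + 72*y^3 - 27*y^2 - 12*y - 63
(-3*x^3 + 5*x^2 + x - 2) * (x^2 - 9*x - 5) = -3*x^5 + 32*x^4 - 29*x^3 - 36*x^2 + 13*x + 10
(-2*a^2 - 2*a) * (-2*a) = 4*a^3 + 4*a^2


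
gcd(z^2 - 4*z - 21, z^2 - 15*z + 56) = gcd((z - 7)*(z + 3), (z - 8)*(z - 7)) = z - 7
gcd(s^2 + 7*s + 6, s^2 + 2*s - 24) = s + 6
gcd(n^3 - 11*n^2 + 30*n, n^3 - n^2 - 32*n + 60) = n - 5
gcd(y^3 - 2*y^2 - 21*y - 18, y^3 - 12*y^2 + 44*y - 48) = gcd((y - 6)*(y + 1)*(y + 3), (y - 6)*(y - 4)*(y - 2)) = y - 6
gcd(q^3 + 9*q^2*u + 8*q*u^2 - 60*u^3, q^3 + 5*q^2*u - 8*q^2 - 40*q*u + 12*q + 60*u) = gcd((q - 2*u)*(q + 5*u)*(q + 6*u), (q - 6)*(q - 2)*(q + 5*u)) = q + 5*u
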